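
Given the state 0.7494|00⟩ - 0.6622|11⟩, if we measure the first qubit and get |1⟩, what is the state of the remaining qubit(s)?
-|1⟩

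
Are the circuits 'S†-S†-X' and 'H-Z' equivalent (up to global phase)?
No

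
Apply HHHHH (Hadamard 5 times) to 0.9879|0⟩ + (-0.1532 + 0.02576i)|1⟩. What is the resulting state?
(0.5902 + 0.01822i)|0⟩ + (0.8069 - 0.01822i)|1⟩

H² = I, so H^5 = H: a single Hadamard. With (a, b) = (0.9879, (-0.1532 + 0.02576i)), H gives ((a + b)/√2, (a − b)/√2) = ((0.5902 + 0.01822i), (0.8069 - 0.01822i)).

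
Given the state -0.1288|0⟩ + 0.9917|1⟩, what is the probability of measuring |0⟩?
0.01659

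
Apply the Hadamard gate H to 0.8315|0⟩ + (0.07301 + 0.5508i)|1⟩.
(0.6396 + 0.3895i)|0⟩ + (0.5363 - 0.3895i)|1⟩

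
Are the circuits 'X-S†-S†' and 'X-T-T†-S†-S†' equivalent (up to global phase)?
Yes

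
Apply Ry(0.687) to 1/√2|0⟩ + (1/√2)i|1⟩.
(0.6658 - 0.2381i)|0⟩ + (0.2381 + 0.6658i)|1⟩

Ry(0.687) = [[cos(θ/2), −sin(θ/2)], [sin(θ/2), cos(θ/2)]]; θ = 0.687, cos(θ/2) ≈ 0.941582, sin(θ/2) ≈ 0.336785.
With a = amp(|0⟩) = 1/√2 and b = amp(|1⟩) = (1/√2)i:
new amp(|0⟩) = (0.941582)·a + (-0.336785)·b = (0.6658 - 0.2381i)
new amp(|1⟩) = (0.336785)·a + (0.941582)·b = (0.2381 + 0.6658i)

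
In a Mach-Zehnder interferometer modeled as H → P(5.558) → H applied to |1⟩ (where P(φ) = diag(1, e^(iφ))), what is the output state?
(0.1258 + 0.3316i)|0⟩ + (0.8742 - 0.3316i)|1⟩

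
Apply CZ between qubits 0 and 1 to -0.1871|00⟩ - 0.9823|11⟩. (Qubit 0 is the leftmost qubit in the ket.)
-0.1871|00⟩ + 0.9823|11⟩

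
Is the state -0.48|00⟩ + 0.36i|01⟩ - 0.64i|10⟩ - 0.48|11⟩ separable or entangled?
Separable

Writing the state as a|00⟩ + b|01⟩ + c|10⟩ + d|11⟩, it is a product state iff ad − bc = 0.
Here (a, b, c, d) = (-0.48, 0.36i, -0.64i, -0.48): ad − bc = (-0.48)(-0.48) − (0.36i)(-0.64i) = 0, so the state is separable.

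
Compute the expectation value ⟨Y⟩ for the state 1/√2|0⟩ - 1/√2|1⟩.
0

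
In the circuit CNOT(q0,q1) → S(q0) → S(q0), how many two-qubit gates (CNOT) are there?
1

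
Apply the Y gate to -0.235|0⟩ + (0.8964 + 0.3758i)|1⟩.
(0.3758 - 0.8964i)|0⟩ - 0.235i|1⟩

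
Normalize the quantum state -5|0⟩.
-|0⟩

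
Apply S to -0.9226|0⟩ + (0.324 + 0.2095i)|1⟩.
-0.9226|0⟩ + (-0.2095 + 0.324i)|1⟩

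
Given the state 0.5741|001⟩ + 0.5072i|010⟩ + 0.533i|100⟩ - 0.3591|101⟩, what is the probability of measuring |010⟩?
0.2573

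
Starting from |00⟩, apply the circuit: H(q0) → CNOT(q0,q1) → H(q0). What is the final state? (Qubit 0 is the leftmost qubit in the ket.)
1/2|00⟩ + 1/2|01⟩ + 1/2|10⟩ - 1/2|11⟩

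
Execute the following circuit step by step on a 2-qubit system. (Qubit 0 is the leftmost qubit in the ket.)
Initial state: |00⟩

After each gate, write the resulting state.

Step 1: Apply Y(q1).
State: i|01⟩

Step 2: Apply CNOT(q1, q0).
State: i|11⟩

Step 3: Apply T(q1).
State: (-1/√2 + (1/√2)i)|11⟩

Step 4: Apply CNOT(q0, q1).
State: (-1/√2 + (1/√2)i)|10⟩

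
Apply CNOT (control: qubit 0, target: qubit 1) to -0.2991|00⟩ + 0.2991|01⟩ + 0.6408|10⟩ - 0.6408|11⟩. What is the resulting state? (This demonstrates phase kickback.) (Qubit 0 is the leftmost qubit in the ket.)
-0.2991|00⟩ + 0.2991|01⟩ - 0.6408|10⟩ + 0.6408|11⟩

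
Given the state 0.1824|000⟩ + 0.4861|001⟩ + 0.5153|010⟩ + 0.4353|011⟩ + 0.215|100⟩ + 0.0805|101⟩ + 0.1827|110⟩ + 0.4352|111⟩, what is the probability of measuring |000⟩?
0.03327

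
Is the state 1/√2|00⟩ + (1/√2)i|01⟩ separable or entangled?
Separable

Writing the state as a|00⟩ + b|01⟩ + c|10⟩ + d|11⟩, it is a product state iff ad − bc = 0.
Here (a, b, c, d) = (1/√2, (1/√2)i, 0, 0): ad − bc = (1/√2)(0) − ((1/√2)i)(0) = 0, so the state is separable.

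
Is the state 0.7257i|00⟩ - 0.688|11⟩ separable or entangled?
Entangled

Writing the state as a|00⟩ + b|01⟩ + c|10⟩ + d|11⟩, it is a product state iff ad − bc = 0.
Here (a, b, c, d) = (0.7257i, 0, 0, -0.688): ad − bc = (0.7257i)(-0.688) − (0)(0) = -0.4993i ≠ 0, so the state is entangled.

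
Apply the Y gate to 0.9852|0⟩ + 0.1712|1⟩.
-0.1712i|0⟩ + 0.9852i|1⟩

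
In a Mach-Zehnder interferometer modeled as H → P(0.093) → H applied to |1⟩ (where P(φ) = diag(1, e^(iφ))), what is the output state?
(0.002161 - 0.04643i)|0⟩ + (0.9978 + 0.04643i)|1⟩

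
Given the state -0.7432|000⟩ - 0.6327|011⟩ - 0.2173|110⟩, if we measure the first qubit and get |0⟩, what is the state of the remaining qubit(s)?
-0.7614|00⟩ - 0.6482|11⟩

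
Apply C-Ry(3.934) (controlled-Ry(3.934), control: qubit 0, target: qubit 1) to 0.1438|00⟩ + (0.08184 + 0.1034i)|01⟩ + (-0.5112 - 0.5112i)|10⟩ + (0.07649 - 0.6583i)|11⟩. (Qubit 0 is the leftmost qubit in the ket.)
0.1438|00⟩ + (0.08184 + 0.1034i)|01⟩ + (0.1267 + 0.8046i)|10⟩ + (-0.5011 - 0.2175i)|11⟩

C-Ry(3.934) leaves the control-|0⟩ kets |00⟩, |01⟩ unchanged and applies Ry(3.934) to qubit 1 on the control-|1⟩ pair (|10⟩, |11⟩).
Ry(3.934) = [[cos(θ/2), −sin(θ/2)], [sin(θ/2), cos(θ/2)]]; θ = 3.934, cos(θ/2) ≈ -0.385919, sin(θ/2) ≈ 0.922533.
With a = amp(|10⟩) = (-0.5112 - 0.5112i) and b = amp(|11⟩) = (0.07649 - 0.6583i):
new amp(|10⟩) = (-0.385919)·a + (-0.922533)·b = (0.1267 + 0.8046i)
new amp(|11⟩) = (0.922533)·a + (-0.385919)·b = (-0.5011 - 0.2175i)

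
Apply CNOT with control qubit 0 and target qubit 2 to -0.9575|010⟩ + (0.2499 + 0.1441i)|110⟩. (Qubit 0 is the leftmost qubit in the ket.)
-0.9575|010⟩ + (0.2499 + 0.1441i)|111⟩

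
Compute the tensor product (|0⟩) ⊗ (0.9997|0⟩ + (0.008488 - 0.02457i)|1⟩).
0.9997|00⟩ + (0.008488 - 0.02457i)|01⟩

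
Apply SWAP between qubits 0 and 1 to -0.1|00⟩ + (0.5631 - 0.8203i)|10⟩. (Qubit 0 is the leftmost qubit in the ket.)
-0.1|00⟩ + (0.5631 - 0.8203i)|01⟩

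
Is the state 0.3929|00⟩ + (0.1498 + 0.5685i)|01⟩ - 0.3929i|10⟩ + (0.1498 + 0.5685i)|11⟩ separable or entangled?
Entangled

Writing the state as a|00⟩ + b|01⟩ + c|10⟩ + d|11⟩, it is a product state iff ad − bc = 0.
Here (a, b, c, d) = (0.3929, (0.1498 + 0.5685i), -0.3929i, (0.1498 + 0.5685i)): ad − bc = (0.3929)(0.1498 + 0.5685i) − (0.1498 + 0.5685i)(-0.3929i) = (-0.1645 + 0.2822i) ≠ 0, so the state is entangled.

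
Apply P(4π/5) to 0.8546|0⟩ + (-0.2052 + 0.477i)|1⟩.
0.8546|0⟩ + (-0.1144 - 0.5065i)|1⟩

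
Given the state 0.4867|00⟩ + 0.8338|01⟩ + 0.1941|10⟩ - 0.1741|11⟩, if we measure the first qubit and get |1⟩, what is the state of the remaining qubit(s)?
0.7444|0⟩ - 0.6677|1⟩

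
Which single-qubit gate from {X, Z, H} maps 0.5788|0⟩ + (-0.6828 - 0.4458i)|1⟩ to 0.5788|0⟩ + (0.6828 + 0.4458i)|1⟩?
Z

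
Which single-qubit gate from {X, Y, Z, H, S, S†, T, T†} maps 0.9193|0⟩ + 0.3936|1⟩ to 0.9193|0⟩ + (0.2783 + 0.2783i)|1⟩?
T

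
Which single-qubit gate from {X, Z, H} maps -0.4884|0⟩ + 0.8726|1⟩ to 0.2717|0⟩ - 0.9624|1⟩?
H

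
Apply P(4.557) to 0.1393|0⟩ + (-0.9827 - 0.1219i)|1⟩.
0.1393|0⟩ + (0.03166 + 0.9897i)|1⟩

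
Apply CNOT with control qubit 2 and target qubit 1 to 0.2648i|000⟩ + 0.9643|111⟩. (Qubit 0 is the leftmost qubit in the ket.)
0.2648i|000⟩ + 0.9643|101⟩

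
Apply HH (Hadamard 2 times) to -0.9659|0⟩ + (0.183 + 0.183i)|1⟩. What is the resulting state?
-0.9659|0⟩ + (0.183 + 0.183i)|1⟩

H² = I, so an even number of Hadamards cancels: H^2 = I and the state is unchanged.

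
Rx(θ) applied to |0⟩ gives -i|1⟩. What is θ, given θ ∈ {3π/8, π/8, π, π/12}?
π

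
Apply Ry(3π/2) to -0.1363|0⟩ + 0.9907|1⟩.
-0.6042|0⟩ - 0.7969|1⟩

Ry(3π/2) = [[cos(θ/2), −sin(θ/2)], [sin(θ/2), cos(θ/2)]]; θ = 3π/2, cos(θ/2) ≈ -0.707107, sin(θ/2) ≈ 0.707107.
With a = amp(|0⟩) = -0.1363 and b = amp(|1⟩) = 0.9907:
new amp(|0⟩) = (-0.707107)·a + (-0.707107)·b = -0.6042
new amp(|1⟩) = (0.707107)·a + (-0.707107)·b = -0.7969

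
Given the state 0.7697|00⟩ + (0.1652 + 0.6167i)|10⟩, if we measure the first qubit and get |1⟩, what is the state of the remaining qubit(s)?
(0.2588 + 0.9659i)|0⟩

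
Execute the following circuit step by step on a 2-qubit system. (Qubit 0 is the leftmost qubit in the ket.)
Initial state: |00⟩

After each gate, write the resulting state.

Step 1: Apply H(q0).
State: 1/√2|00⟩ + 1/√2|10⟩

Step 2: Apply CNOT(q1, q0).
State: 1/√2|00⟩ + 1/√2|10⟩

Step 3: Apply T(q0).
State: 1/√2|00⟩ + (1/2 + (1/2)i)|10⟩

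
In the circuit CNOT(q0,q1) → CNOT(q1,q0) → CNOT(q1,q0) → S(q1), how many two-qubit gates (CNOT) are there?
3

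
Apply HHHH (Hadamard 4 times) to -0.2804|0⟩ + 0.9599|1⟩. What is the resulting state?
-0.2804|0⟩ + 0.9599|1⟩

H² = I, so an even number of Hadamards cancels: H^4 = I and the state is unchanged.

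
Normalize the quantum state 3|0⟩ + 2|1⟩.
0.8321|0⟩ + 0.5547|1⟩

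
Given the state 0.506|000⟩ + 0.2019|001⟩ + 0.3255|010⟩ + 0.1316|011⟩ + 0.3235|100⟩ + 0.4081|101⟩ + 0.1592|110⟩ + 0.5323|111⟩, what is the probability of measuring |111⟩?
0.2833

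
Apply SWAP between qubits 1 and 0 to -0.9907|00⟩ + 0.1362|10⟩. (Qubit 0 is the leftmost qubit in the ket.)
-0.9907|00⟩ + 0.1362|01⟩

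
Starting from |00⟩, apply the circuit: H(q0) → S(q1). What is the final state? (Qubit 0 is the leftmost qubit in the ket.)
1/√2|00⟩ + 1/√2|10⟩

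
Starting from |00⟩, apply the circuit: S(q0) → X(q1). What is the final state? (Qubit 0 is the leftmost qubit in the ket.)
|01⟩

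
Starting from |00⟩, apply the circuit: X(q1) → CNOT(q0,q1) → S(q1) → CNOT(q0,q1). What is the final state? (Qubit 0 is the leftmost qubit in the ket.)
i|01⟩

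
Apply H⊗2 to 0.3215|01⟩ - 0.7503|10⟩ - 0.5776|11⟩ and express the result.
-0.5032|00⟩ - 0.2471|01⟩ + 0.8247|10⟩ - 0.0744|11⟩

H⊗2 gives amp(|y⟩) = (1/2) Σ_x (−1)^(x·y) amp(|x⟩), where x·y is the number of positions in which both x and y have a 1.
|00⟩: (0.3215 - 0.7503 - 0.5776)/2 = -0.5032
|01⟩: (-0.3215 - 0.7503 + 0.5776)/2 = -0.2471
|10⟩: (0.3215 + 0.7503 + 0.5776)/2 = 0.8247
|11⟩: (-0.3215 + 0.7503 - 0.5776)/2 = -0.0744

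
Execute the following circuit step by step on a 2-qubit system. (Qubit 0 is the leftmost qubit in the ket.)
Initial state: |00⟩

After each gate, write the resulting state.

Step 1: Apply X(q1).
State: |01⟩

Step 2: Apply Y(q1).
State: -i|00⟩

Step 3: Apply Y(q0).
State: |10⟩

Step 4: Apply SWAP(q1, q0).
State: |01⟩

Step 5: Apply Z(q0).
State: |01⟩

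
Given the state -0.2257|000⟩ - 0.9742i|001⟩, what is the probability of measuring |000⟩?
0.05094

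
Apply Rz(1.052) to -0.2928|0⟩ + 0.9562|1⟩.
(-0.2532 + 0.147i)|0⟩ + (0.8269 + 0.4801i)|1⟩

Rz(1.052) = [[e^(−iθ/2), 0], [0, e^(iθ/2)]] with e^(±iθ/2) = cos(θ/2) ± i·sin(θ/2); θ = 1.052, cos(θ/2) ≈ 0.864822, sin(θ/2) ≈ 0.502078.
With a = amp(|0⟩) = -0.2928 and b = amp(|1⟩) = 0.9562:
new amp(|0⟩) = (0.864822 - 0.502078i)·a = (-0.2532 + 0.147i)
new amp(|1⟩) = (0.864822 + 0.502078i)·b = (0.8269 + 0.4801i)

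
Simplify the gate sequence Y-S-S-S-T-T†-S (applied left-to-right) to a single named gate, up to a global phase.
Y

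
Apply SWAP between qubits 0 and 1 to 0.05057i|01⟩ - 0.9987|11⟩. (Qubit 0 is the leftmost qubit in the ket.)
0.05057i|10⟩ - 0.9987|11⟩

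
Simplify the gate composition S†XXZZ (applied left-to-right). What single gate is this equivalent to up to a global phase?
S†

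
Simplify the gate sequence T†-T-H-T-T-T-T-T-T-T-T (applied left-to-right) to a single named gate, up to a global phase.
H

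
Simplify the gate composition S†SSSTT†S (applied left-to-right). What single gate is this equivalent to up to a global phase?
S†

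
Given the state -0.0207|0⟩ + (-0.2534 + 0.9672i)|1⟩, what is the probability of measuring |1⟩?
0.9997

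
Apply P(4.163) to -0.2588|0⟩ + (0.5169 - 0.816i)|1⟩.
-0.2588|0⟩ + (-0.9658 - 0.01475i)|1⟩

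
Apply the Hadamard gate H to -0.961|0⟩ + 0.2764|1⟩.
-0.4841|0⟩ - 0.875|1⟩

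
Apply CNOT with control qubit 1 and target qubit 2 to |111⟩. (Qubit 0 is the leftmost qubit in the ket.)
|110⟩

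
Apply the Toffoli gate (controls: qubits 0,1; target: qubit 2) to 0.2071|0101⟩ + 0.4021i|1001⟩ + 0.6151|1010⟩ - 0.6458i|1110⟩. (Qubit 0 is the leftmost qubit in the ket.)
0.2071|0101⟩ + 0.4021i|1001⟩ + 0.6151|1010⟩ - 0.6458i|1100⟩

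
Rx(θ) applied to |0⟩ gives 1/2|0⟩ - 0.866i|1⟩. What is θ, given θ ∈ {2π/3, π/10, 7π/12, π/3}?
2π/3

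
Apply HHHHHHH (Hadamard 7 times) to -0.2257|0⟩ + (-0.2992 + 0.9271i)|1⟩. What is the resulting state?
(-0.3712 + 0.6556i)|0⟩ + (0.05197 - 0.6556i)|1⟩

H² = I, so H^7 = H: a single Hadamard. With (a, b) = (-0.2257, (-0.2992 + 0.9271i)), H gives ((a + b)/√2, (a − b)/√2) = ((-0.3712 + 0.6556i), (0.05197 - 0.6556i)).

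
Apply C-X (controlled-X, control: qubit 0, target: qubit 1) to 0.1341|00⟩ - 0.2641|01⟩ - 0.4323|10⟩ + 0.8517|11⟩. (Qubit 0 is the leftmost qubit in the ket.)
0.1341|00⟩ - 0.2641|01⟩ + 0.8517|10⟩ - 0.4323|11⟩

C-X leaves the control-|0⟩ kets |00⟩, |01⟩ unchanged and applies X to qubit 1 on the control-|1⟩ pair (|10⟩, |11⟩).
X = [[0, 1], [1, 0]].
With a = amp(|10⟩) = -0.4323 and b = amp(|11⟩) = 0.8517:
new amp(|10⟩) = (1)·b = 0.8517
new amp(|11⟩) = (1)·a = -0.4323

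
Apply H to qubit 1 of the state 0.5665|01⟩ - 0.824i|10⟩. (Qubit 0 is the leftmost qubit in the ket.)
0.4006|00⟩ - 0.4006|01⟩ - 0.5827i|10⟩ - 0.5827i|11⟩

H on qubit 1 mixes each pair of kets that differ only in qubit 1: amplitudes (a, b) of (|…0…⟩, |…1…⟩) become ((a + b)/√2, (a − b)/√2). Kets absent from the input have amplitude 0.
(|00⟩, |01⟩): (a, b) = (0, 0.5665) → (0.4006, -0.4006)
(|10⟩, |11⟩): (a, b) = (-0.824i, 0) → (-0.5827i, -0.5827i)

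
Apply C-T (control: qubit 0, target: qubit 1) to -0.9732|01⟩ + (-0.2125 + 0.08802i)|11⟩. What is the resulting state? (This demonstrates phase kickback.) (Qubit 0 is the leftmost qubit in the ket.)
-0.9732|01⟩ + (-0.2125 - 0.08802i)|11⟩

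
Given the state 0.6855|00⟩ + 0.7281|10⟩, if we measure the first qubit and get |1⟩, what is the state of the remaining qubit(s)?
|0⟩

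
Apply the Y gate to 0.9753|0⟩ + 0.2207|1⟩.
-0.2207i|0⟩ + 0.9753i|1⟩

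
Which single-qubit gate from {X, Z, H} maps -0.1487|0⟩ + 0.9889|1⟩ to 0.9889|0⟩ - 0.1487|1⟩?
X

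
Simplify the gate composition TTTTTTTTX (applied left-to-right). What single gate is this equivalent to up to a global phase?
X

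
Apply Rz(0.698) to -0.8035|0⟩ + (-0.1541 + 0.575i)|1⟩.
(-0.7551 + 0.2748i)|0⟩ + (-0.3414 + 0.4876i)|1⟩

Rz(0.698) = [[e^(−iθ/2), 0], [0, e^(iθ/2)]] with e^(±iθ/2) = cos(θ/2) ± i·sin(θ/2); θ = 0.698, cos(θ/2) ≈ 0.939715, sin(θ/2) ≈ 0.341958.
With a = amp(|0⟩) = -0.8035 and b = amp(|1⟩) = (-0.1541 + 0.575i):
new amp(|0⟩) = (0.939715 - 0.341958i)·a = (-0.7551 + 0.2748i)
new amp(|1⟩) = (0.939715 + 0.341958i)·b = (-0.3414 + 0.4876i)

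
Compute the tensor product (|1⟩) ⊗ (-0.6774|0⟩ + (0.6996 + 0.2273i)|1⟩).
-0.6774|10⟩ + (0.6996 + 0.2273i)|11⟩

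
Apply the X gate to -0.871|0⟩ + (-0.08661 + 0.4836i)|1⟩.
(-0.08661 + 0.4836i)|0⟩ - 0.871|1⟩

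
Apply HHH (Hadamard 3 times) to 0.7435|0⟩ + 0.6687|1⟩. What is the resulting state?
0.9986|0⟩ + 0.05289|1⟩

H² = I, so H^3 = H: a single Hadamard. With (a, b) = (0.7435, 0.6687), H gives ((a + b)/√2, (a − b)/√2) = (0.9986, 0.05289).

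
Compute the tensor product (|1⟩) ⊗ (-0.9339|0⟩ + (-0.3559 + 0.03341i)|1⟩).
-0.9339|10⟩ + (-0.3559 + 0.03341i)|11⟩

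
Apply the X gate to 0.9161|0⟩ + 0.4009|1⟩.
0.4009|0⟩ + 0.9161|1⟩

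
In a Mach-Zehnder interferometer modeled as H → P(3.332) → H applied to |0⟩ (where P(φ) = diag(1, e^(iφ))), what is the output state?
(0.009036 - 0.09463i)|0⟩ + (0.991 + 0.09463i)|1⟩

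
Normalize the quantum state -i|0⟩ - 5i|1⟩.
-0.1961i|0⟩ - 0.9806i|1⟩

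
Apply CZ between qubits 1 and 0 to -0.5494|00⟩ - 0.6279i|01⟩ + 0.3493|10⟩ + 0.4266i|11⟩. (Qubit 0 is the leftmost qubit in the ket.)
-0.5494|00⟩ - 0.6279i|01⟩ + 0.3493|10⟩ - 0.4266i|11⟩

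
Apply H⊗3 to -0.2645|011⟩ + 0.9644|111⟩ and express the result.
0.2475|000⟩ - 0.2475|001⟩ - 0.2475|010⟩ + 0.2475|011⟩ - 0.4345|100⟩ + 0.4345|101⟩ + 0.4345|110⟩ - 0.4345|111⟩

H⊗3 gives amp(|y⟩) = (1/2√2) Σ_x (−1)^(x·y) amp(|x⟩), where x·y is the number of positions in which both x and y have a 1.
|000⟩: (-0.2645 + 0.9644)/(2√2) = 0.2475
|001⟩: (0.2645 - 0.9644)/(2√2) = -0.2475
|010⟩: (0.2645 - 0.9644)/(2√2) = -0.2475
|011⟩: (-0.2645 + 0.9644)/(2√2) = 0.2475
|100⟩: (-0.2645 - 0.9644)/(2√2) = -0.4345
|101⟩: (0.2645 + 0.9644)/(2√2) = 0.4345
|110⟩: (0.2645 + 0.9644)/(2√2) = 0.4345
|111⟩: (-0.2645 - 0.9644)/(2√2) = -0.4345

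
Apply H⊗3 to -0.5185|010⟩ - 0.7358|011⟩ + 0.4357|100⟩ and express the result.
-0.2894|000⟩ + 0.2309|001⟩ + 0.5975|010⟩ + 0.07722|011⟩ - 0.5975|100⟩ - 0.07722|101⟩ + 0.2894|110⟩ - 0.2309|111⟩

H⊗3 gives amp(|y⟩) = (1/2√2) Σ_x (−1)^(x·y) amp(|x⟩), where x·y is the number of positions in which both x and y have a 1.
|000⟩: (-0.5185 - 0.7358 + 0.4357)/(2√2) = -0.2894
|001⟩: (-0.5185 + 0.7358 + 0.4357)/(2√2) = 0.2309
|010⟩: (0.5185 + 0.7358 + 0.4357)/(2√2) = 0.5975
|011⟩: (0.5185 - 0.7358 + 0.4357)/(2√2) = 0.07722
|100⟩: (-0.5185 - 0.7358 - 0.4357)/(2√2) = -0.5975
|101⟩: (-0.5185 + 0.7358 - 0.4357)/(2√2) = -0.07722
|110⟩: (0.5185 + 0.7358 - 0.4357)/(2√2) = 0.2894
|111⟩: (0.5185 - 0.7358 - 0.4357)/(2√2) = -0.2309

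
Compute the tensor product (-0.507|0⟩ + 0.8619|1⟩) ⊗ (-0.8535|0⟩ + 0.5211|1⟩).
0.4327|00⟩ - 0.2642|01⟩ - 0.7356|10⟩ + 0.4491|11⟩

amp(|b₁b₂…⟩) = product of the factor amplitudes for bits b₁, b₂, …; only kets whose every factor amplitude is nonzero survive.
|00⟩: (-0.507)(-0.8535) = 0.4327
|01⟩: (-0.507)(0.5211) = -0.2642
|10⟩: (0.8619)(-0.8535) = -0.7356
|11⟩: (0.8619)(0.5211) = 0.4491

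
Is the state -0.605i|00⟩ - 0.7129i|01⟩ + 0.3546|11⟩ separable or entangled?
Entangled

Writing the state as a|00⟩ + b|01⟩ + c|10⟩ + d|11⟩, it is a product state iff ad − bc = 0.
Here (a, b, c, d) = (-0.605i, -0.7129i, 0, 0.3546): ad − bc = (-0.605i)(0.3546) − (-0.7129i)(0) = -0.2145i ≠ 0, so the state is entangled.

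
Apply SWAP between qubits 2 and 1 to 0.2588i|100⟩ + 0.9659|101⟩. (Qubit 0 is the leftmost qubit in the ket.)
0.2588i|100⟩ + 0.9659|110⟩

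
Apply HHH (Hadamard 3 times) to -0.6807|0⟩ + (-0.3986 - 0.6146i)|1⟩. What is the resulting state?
(-0.7632 - 0.4346i)|0⟩ + (-0.1995 + 0.4346i)|1⟩

H² = I, so H^3 = H: a single Hadamard. With (a, b) = (-0.6807, (-0.3986 - 0.6146i)), H gives ((a + b)/√2, (a − b)/√2) = ((-0.7632 - 0.4346i), (-0.1995 + 0.4346i)).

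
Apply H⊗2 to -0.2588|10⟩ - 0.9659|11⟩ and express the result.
-0.6124|00⟩ + 0.3536|01⟩ + 0.6124|10⟩ - 0.3536|11⟩

H⊗2 gives amp(|y⟩) = (1/2) Σ_x (−1)^(x·y) amp(|x⟩), where x·y is the number of positions in which both x and y have a 1.
|00⟩: (-0.2588 - 0.9659)/2 = -0.6124
|01⟩: (-0.2588 + 0.9659)/2 = 0.3536
|10⟩: (0.2588 + 0.9659)/2 = 0.6124
|11⟩: (0.2588 - 0.9659)/2 = -0.3536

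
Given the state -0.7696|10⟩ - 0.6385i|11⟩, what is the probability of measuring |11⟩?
0.4077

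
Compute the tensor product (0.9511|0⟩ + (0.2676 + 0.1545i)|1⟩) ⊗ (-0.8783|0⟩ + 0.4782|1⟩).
-0.8354|00⟩ + 0.4548|01⟩ + (-0.235 - 0.1357i)|10⟩ + (0.128 + 0.07388i)|11⟩

amp(|b₁b₂…⟩) = product of the factor amplitudes for bits b₁, b₂, …; only kets whose every factor amplitude is nonzero survive.
|00⟩: (0.9511)(-0.8783) = -0.8354
|01⟩: (0.9511)(0.4782) = 0.4548
|10⟩: (0.2676 + 0.1545i)(-0.8783) = (-0.235 - 0.1357i)
|11⟩: (0.2676 + 0.1545i)(0.4782) = (0.128 + 0.07388i)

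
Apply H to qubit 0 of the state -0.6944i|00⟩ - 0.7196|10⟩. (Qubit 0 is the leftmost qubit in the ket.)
(-0.5088 - 0.491i)|00⟩ + (0.5088 - 0.491i)|10⟩

H on qubit 0 mixes each pair of kets that differ only in qubit 0: amplitudes (a, b) of (|…0…⟩, |…1…⟩) become ((a + b)/√2, (a − b)/√2). Kets absent from the input have amplitude 0.
(|00⟩, |10⟩): (a, b) = (-0.6944i, -0.7196) → ((-0.5088 - 0.491i), (0.5088 - 0.491i))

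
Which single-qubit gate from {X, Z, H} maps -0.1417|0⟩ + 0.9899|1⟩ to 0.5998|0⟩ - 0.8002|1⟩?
H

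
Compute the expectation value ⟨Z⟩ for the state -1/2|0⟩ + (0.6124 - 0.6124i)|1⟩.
-0.5001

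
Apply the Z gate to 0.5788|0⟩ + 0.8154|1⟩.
0.5788|0⟩ - 0.8154|1⟩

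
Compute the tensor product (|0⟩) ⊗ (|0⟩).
|00⟩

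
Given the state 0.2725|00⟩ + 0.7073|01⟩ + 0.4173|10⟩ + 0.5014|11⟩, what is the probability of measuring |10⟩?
0.1741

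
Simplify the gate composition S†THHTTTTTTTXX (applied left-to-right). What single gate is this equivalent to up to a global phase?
S†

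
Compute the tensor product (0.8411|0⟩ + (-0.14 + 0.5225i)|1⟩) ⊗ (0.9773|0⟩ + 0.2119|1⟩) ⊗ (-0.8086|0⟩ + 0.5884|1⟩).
-0.6647|000⟩ + 0.4837|001⟩ - 0.1441|010⟩ + 0.1049|011⟩ + (0.1106 - 0.4129i)|100⟩ + (-0.08051 + 0.3005i)|101⟩ + (0.02399 - 0.08953i)|110⟩ + (-0.01746 + 0.06515i)|111⟩

amp(|b₁b₂…⟩) = product of the factor amplitudes for bits b₁, b₂, …; only kets whose every factor amplitude is nonzero survive.
|000⟩: (0.8411)(0.9773)(-0.8086) = -0.6647
|001⟩: (0.8411)(0.9773)(0.5884) = 0.4837
|010⟩: (0.8411)(0.2119)(-0.8086) = -0.1441
|011⟩: (0.8411)(0.2119)(0.5884) = 0.1049
|100⟩: (-0.14 + 0.5225i)(0.9773)(-0.8086) = (0.1106 - 0.4129i)
|101⟩: (-0.14 + 0.5225i)(0.9773)(0.5884) = (-0.08051 + 0.3005i)
|110⟩: (-0.14 + 0.5225i)(0.2119)(-0.8086) = (0.02399 - 0.08953i)
|111⟩: (-0.14 + 0.5225i)(0.2119)(0.5884) = (-0.01746 + 0.06515i)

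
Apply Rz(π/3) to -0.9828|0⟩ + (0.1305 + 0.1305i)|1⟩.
(-0.8511 + 0.4914i)|0⟩ + (0.04777 + 0.1783i)|1⟩

Rz(π/3) = [[e^(−iθ/2), 0], [0, e^(iθ/2)]] with e^(±iθ/2) = cos(θ/2) ± i·sin(θ/2); θ = π/3, cos(θ/2) ≈ 0.866025, sin(θ/2) ≈ 0.5.
With a = amp(|0⟩) = -0.9828 and b = amp(|1⟩) = (0.1305 + 0.1305i):
new amp(|0⟩) = (0.866025 - 0.5i)·a = (-0.8511 + 0.4914i)
new amp(|1⟩) = (0.866025 + 0.5i)·b = (0.04777 + 0.1783i)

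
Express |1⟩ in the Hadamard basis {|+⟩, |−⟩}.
1/√2|+⟩ - 1/√2|−⟩

With |ψ⟩ = α|0⟩ + β|1⟩, the Hadamard-basis coefficients are ⟨+|ψ⟩ = (α + β)/√2 and ⟨−|ψ⟩ = (α − β)/√2.
Here α = 0, β = 1: (α + β)/√2 = 1/√2, (α − β)/√2 = -1/√2.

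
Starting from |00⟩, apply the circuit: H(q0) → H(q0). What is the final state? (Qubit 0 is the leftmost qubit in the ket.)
|00⟩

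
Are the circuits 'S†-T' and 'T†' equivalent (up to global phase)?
Yes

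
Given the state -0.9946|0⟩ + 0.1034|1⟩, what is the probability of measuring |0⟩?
0.9892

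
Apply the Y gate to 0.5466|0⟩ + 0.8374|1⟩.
-0.8374i|0⟩ + 0.5466i|1⟩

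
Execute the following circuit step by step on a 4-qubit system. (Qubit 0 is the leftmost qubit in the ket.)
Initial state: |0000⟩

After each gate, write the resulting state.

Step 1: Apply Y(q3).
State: i|0001⟩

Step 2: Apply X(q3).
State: i|0000⟩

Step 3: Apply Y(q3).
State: -|0001⟩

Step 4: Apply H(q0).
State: -1/√2|0001⟩ - 1/√2|1001⟩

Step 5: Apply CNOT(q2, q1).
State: -1/√2|0001⟩ - 1/√2|1001⟩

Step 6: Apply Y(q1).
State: -(1/√2)i|0101⟩ - (1/√2)i|1101⟩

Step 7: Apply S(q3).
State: 1/√2|0101⟩ + 1/√2|1101⟩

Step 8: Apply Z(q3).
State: -1/√2|0101⟩ - 1/√2|1101⟩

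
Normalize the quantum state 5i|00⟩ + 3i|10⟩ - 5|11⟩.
0.6509i|00⟩ + 0.3906i|10⟩ - 0.6509|11⟩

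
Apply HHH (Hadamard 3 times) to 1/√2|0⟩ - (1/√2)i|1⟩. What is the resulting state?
(1/2 - (1/2)i)|0⟩ + (1/2 + (1/2)i)|1⟩

H² = I, so H^3 = H: a single Hadamard. With (a, b) = (1/√2, -(1/√2)i), H gives ((a + b)/√2, (a − b)/√2) = ((1/2 - (1/2)i), (1/2 + (1/2)i)).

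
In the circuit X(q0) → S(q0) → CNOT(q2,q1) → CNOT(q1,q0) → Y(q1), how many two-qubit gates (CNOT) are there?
2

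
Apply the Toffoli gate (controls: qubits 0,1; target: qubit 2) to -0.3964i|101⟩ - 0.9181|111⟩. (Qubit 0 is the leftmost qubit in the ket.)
-0.3964i|101⟩ - 0.9181|110⟩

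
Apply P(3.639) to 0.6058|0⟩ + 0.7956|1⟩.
0.6058|0⟩ + (-0.6992 - 0.3796i)|1⟩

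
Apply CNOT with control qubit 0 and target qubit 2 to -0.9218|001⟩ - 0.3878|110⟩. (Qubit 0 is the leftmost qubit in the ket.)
-0.9218|001⟩ - 0.3878|111⟩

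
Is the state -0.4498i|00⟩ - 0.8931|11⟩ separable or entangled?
Entangled

Writing the state as a|00⟩ + b|01⟩ + c|10⟩ + d|11⟩, it is a product state iff ad − bc = 0.
Here (a, b, c, d) = (-0.4498i, 0, 0, -0.8931): ad − bc = (-0.4498i)(-0.8931) − (0)(0) = 0.4017i ≠ 0, so the state is entangled.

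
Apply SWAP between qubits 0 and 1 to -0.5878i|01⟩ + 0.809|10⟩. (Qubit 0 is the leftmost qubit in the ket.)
0.809|01⟩ - 0.5878i|10⟩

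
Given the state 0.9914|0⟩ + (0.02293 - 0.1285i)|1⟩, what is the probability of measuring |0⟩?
0.9829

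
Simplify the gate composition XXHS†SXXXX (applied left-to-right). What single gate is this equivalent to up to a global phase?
H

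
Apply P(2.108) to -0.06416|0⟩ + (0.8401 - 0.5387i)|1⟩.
-0.06416|0⟩ + (0.03291 + 0.9974i)|1⟩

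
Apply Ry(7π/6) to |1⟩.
-0.9659|0⟩ - 0.2588|1⟩

Ry(7π/6) = [[cos(θ/2), −sin(θ/2)], [sin(θ/2), cos(θ/2)]]; θ = 7π/6, cos(θ/2) ≈ -0.258819, sin(θ/2) ≈ 0.965926.
With a = amp(|0⟩) = 0 and b = amp(|1⟩) = 1:
new amp(|0⟩) = (-0.258819)·a + (-0.965926)·b = -0.9659
new amp(|1⟩) = (0.965926)·a + (-0.258819)·b = -0.2588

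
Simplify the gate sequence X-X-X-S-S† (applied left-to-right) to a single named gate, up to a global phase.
X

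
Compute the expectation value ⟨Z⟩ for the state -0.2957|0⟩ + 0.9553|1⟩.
-0.8252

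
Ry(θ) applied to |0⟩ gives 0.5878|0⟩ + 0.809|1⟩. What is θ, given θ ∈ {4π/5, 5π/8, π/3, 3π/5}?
3π/5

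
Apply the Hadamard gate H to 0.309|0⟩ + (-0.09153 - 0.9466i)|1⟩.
(0.1538 - 0.6693i)|0⟩ + (0.2832 + 0.6693i)|1⟩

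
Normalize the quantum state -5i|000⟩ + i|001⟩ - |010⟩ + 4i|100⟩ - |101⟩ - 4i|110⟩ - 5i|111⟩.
-0.5423i|000⟩ + 0.1085i|001⟩ - 0.1085|010⟩ + 0.4339i|100⟩ - 0.1085|101⟩ - 0.4339i|110⟩ - 0.5423i|111⟩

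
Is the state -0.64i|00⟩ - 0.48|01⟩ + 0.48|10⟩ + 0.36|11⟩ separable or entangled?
Entangled

Writing the state as a|00⟩ + b|01⟩ + c|10⟩ + d|11⟩, it is a product state iff ad − bc = 0.
Here (a, b, c, d) = (-0.64i, -0.48, 0.48, 0.36): ad − bc = (-0.64i)(0.36) − (-0.48)(0.48) = (0.2304 - 0.2304i) ≠ 0, so the state is entangled.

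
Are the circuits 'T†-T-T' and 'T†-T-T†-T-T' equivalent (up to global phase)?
Yes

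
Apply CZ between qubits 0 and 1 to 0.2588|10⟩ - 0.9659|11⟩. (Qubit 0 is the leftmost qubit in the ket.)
0.2588|10⟩ + 0.9659|11⟩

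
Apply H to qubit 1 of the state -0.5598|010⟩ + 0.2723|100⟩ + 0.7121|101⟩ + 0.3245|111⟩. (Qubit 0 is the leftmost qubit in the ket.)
-0.3958|000⟩ + 0.3958|010⟩ + 0.1925|100⟩ + 0.733|101⟩ + 0.1925|110⟩ + 0.2741|111⟩

H on qubit 1 mixes each pair of kets that differ only in qubit 1: amplitudes (a, b) of (|…0…⟩, |…1…⟩) become ((a + b)/√2, (a − b)/√2). Kets absent from the input have amplitude 0.
(|000⟩, |010⟩): (a, b) = (0, -0.5598) → (-0.3958, 0.3958)
(|100⟩, |110⟩): (a, b) = (0.2723, 0) → (0.1925, 0.1925)
(|101⟩, |111⟩): (a, b) = (0.7121, 0.3245) → (0.733, 0.2741)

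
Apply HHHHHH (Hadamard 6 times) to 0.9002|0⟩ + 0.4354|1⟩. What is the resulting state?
0.9002|0⟩ + 0.4354|1⟩

H² = I, so an even number of Hadamards cancels: H^6 = I and the state is unchanged.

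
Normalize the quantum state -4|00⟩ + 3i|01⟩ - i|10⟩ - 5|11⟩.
-0.5601|00⟩ + 0.4201i|01⟩ - 0.14i|10⟩ - 0.7001|11⟩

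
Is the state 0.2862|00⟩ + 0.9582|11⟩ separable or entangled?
Entangled

Writing the state as a|00⟩ + b|01⟩ + c|10⟩ + d|11⟩, it is a product state iff ad − bc = 0.
Here (a, b, c, d) = (0.2862, 0, 0, 0.9582): ad − bc = (0.2862)(0.9582) − (0)(0) = 0.2742 ≠ 0, so the state is entangled.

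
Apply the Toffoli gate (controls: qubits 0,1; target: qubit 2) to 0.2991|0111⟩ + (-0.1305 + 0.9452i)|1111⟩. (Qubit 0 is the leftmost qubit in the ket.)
0.2991|0111⟩ + (-0.1305 + 0.9452i)|1101⟩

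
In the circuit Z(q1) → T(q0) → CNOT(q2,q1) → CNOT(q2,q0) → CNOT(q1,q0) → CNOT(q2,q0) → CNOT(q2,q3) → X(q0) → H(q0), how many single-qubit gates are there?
4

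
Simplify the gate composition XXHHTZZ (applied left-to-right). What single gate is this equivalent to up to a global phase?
T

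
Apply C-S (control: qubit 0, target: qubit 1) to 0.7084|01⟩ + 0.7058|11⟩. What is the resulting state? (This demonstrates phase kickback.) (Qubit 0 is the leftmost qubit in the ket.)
0.7084|01⟩ + 0.7058i|11⟩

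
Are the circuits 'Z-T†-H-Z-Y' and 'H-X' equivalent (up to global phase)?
No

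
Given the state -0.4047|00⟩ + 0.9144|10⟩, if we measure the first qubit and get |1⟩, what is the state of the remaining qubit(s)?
|0⟩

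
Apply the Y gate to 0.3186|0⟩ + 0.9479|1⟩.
-0.9479i|0⟩ + 0.3186i|1⟩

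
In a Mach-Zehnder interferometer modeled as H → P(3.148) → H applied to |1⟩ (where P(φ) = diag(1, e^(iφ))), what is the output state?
(1 + 0.003204i)|0⟩ + (0.00001026 - 0.003204i)|1⟩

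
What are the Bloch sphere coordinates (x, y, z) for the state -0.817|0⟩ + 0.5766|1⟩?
(-0.9422, 0, 0.335)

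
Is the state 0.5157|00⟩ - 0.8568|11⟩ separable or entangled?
Entangled

Writing the state as a|00⟩ + b|01⟩ + c|10⟩ + d|11⟩, it is a product state iff ad − bc = 0.
Here (a, b, c, d) = (0.5157, 0, 0, -0.8568): ad − bc = (0.5157)(-0.8568) − (0)(0) = -0.4419 ≠ 0, so the state is entangled.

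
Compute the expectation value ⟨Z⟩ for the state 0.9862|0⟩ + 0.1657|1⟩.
0.9451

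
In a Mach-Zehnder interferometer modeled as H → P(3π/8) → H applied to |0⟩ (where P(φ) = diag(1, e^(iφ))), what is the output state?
(0.6913 + 0.4619i)|0⟩ + (0.3087 - 0.4619i)|1⟩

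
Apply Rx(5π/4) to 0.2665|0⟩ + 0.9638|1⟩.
(-0.102 - 0.8904i)|0⟩ + (-0.3688 - 0.2462i)|1⟩

Rx(5π/4) = [[cos(θ/2), −i·sin(θ/2)], [−i·sin(θ/2), cos(θ/2)]]; θ = 5π/4, cos(θ/2) ≈ -0.382683, sin(θ/2) ≈ 0.92388.
With a = amp(|0⟩) = 0.2665 and b = amp(|1⟩) = 0.9638:
new amp(|0⟩) = (-0.382683)·a + (-0.92388i)·b = (-0.102 - 0.8904i)
new amp(|1⟩) = (-0.92388i)·a + (-0.382683)·b = (-0.3688 - 0.2462i)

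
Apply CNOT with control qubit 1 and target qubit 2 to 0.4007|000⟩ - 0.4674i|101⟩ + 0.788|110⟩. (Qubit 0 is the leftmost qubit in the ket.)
0.4007|000⟩ - 0.4674i|101⟩ + 0.788|111⟩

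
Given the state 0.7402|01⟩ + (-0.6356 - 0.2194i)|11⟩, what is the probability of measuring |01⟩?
0.5479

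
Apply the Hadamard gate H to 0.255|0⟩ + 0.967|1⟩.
0.8641|0⟩ - 0.5035|1⟩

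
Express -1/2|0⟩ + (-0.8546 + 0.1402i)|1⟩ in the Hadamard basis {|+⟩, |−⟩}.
(-0.9578 + 0.09914i)|+⟩ + (0.2507 - 0.09914i)|−⟩

With |ψ⟩ = α|0⟩ + β|1⟩, the Hadamard-basis coefficients are ⟨+|ψ⟩ = (α + β)/√2 and ⟨−|ψ⟩ = (α − β)/√2.
Here α = -1/2, β = (-0.8546 + 0.1402i): (α + β)/√2 = (-0.9578 + 0.09914i), (α − β)/√2 = (0.2507 - 0.09914i).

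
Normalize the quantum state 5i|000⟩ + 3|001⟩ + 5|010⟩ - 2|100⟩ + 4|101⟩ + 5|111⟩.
0.4903i|000⟩ + 0.2942|001⟩ + 0.4903|010⟩ - 0.1961|100⟩ + 0.3922|101⟩ + 0.4903|111⟩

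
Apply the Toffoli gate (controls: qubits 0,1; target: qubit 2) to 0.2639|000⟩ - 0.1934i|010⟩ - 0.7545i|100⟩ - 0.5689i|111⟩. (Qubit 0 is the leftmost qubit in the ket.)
0.2639|000⟩ - 0.1934i|010⟩ - 0.7545i|100⟩ - 0.5689i|110⟩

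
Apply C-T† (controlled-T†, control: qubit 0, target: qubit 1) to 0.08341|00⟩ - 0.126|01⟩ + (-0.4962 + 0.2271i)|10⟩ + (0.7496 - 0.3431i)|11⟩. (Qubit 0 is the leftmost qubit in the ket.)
0.08341|00⟩ - 0.126|01⟩ + (-0.4962 + 0.2271i)|10⟩ + (0.2874 - 0.7727i)|11⟩

C-T† leaves the control-|0⟩ kets |00⟩, |01⟩ unchanged and applies T† to qubit 1 on the control-|1⟩ pair (|10⟩, |11⟩).
T† = [[1, 0], [0, (1/√2 - (1/√2)i)]].
With a = amp(|10⟩) = (-0.4962 + 0.2271i) and b = amp(|11⟩) = (0.7496 - 0.3431i):
new amp(|10⟩) = (1)·a = (-0.4962 + 0.2271i)
new amp(|11⟩) = (1/√2 - (1/√2)i)·b = (0.2874 - 0.7727i)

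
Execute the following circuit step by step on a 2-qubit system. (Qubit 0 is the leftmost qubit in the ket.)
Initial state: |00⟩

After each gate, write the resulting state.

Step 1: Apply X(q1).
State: |01⟩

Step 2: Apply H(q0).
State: 1/√2|01⟩ + 1/√2|11⟩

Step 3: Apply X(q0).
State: 1/√2|01⟩ + 1/√2|11⟩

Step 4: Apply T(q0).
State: 1/√2|01⟩ + (1/2 + (1/2)i)|11⟩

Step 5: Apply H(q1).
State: 1/2|00⟩ - 1/2|01⟩ + (1/√8 + (1/√8)i)|10⟩ + (-1/√8 - (1/√8)i)|11⟩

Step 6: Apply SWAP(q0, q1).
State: 1/2|00⟩ + (1/√8 + (1/√8)i)|01⟩ - 1/2|10⟩ + (-1/√8 - (1/√8)i)|11⟩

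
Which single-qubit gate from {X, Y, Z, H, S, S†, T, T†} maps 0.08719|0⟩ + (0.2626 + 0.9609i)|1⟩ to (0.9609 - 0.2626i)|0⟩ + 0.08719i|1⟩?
Y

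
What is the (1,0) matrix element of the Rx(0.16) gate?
-0.07991i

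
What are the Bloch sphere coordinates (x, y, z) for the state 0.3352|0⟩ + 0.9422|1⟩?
(0.6317, 0, -0.7754)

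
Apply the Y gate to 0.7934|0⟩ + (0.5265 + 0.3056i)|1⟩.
(0.3056 - 0.5265i)|0⟩ + 0.7934i|1⟩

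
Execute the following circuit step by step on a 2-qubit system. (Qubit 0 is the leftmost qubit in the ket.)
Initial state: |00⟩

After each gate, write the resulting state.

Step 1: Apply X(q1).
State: |01⟩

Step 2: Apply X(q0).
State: |11⟩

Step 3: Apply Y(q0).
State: -i|01⟩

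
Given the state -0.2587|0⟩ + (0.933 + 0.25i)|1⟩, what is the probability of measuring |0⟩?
0.06693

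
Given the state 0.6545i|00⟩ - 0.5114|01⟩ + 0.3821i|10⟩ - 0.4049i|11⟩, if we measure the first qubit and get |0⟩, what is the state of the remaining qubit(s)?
0.788i|0⟩ - 0.6157|1⟩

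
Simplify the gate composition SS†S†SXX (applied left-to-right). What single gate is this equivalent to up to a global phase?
I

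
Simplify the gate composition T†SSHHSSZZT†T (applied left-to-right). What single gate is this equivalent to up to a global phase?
T†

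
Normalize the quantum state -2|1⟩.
-|1⟩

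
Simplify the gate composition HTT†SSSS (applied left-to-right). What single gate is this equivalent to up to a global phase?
H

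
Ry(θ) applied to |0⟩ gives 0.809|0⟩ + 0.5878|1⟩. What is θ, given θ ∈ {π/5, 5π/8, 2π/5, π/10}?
2π/5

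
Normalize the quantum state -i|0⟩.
-i|0⟩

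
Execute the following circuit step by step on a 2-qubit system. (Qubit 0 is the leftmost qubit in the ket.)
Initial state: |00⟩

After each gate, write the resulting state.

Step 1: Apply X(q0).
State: |10⟩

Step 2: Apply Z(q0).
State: -|10⟩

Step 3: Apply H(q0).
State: -1/√2|00⟩ + 1/√2|10⟩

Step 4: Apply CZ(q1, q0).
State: -1/√2|00⟩ + 1/√2|10⟩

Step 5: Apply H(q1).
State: -1/2|00⟩ - 1/2|01⟩ + 1/2|10⟩ + 1/2|11⟩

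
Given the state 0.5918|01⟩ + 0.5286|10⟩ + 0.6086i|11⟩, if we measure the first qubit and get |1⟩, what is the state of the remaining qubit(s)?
0.6557|0⟩ + 0.755i|1⟩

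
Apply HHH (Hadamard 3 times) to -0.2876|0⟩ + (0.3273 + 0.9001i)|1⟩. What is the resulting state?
(0.02807 + 0.6365i)|0⟩ + (-0.4348 - 0.6365i)|1⟩

H² = I, so H^3 = H: a single Hadamard. With (a, b) = (-0.2876, (0.3273 + 0.9001i)), H gives ((a + b)/√2, (a − b)/√2) = ((0.02807 + 0.6365i), (-0.4348 - 0.6365i)).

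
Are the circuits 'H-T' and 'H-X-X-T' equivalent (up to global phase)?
Yes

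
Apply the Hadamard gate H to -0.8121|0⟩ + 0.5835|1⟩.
-0.1616|0⟩ - 0.9868|1⟩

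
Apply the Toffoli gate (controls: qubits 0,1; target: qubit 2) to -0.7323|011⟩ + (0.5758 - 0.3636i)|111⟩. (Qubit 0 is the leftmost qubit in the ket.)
-0.7323|011⟩ + (0.5758 - 0.3636i)|110⟩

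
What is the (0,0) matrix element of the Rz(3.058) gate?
(0.04178 - 0.9991i)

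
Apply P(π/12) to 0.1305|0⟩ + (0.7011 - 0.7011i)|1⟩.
0.1305|0⟩ + (0.8587 - 0.4958i)|1⟩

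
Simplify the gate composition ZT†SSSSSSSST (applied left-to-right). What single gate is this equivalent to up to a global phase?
Z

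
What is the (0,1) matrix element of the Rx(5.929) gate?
-0.1762i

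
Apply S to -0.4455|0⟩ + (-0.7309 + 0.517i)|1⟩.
-0.4455|0⟩ + (-0.517 - 0.7309i)|1⟩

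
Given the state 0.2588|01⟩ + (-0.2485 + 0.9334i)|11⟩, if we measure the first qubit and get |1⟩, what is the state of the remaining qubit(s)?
(-0.2573 + 0.9663i)|1⟩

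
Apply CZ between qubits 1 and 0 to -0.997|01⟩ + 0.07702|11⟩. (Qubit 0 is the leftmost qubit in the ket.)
-0.997|01⟩ - 0.07702|11⟩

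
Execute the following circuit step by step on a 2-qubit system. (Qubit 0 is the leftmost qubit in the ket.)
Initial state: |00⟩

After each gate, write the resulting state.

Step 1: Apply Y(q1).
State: i|01⟩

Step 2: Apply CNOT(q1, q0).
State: i|11⟩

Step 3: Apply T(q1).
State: (-1/√2 + (1/√2)i)|11⟩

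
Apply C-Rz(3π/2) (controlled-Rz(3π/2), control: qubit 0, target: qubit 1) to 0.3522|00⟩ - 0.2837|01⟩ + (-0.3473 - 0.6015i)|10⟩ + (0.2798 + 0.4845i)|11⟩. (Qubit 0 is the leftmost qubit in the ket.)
0.3522|00⟩ - 0.2837|01⟩ + (-0.1797 + 0.6709i)|10⟩ + (-0.5404 - 0.1447i)|11⟩

C-Rz(3π/2) leaves the control-|0⟩ kets |00⟩, |01⟩ unchanged and applies Rz(3π/2) to qubit 1 on the control-|1⟩ pair (|10⟩, |11⟩).
Rz(3π/2) = [[e^(−iθ/2), 0], [0, e^(iθ/2)]] with e^(±iθ/2) = cos(θ/2) ± i·sin(θ/2); θ = 3π/2, cos(θ/2) ≈ -0.707107, sin(θ/2) ≈ 0.707107.
With a = amp(|10⟩) = (-0.3473 - 0.6015i) and b = amp(|11⟩) = (0.2798 + 0.4845i):
new amp(|10⟩) = (-0.707107 - 0.707107i)·a = (-0.1797 + 0.6709i)
new amp(|11⟩) = (-0.707107 + 0.707107i)·b = (-0.5404 - 0.1447i)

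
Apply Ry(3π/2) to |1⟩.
-1/√2|0⟩ - 1/√2|1⟩

Ry(3π/2) = [[cos(θ/2), −sin(θ/2)], [sin(θ/2), cos(θ/2)]]; θ = 3π/2, cos(θ/2) ≈ -0.707107, sin(θ/2) ≈ 0.707107.
With a = amp(|0⟩) = 0 and b = amp(|1⟩) = 1:
new amp(|0⟩) = (-0.707107)·a + (-0.707107)·b = -1/√2
new amp(|1⟩) = (0.707107)·a + (-0.707107)·b = -1/√2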